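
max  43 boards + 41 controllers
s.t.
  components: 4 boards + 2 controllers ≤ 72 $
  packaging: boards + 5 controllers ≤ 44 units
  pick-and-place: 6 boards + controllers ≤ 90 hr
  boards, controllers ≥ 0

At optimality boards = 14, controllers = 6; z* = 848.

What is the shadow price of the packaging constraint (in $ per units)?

At the optimum: components uses 68 of 72 (slack = 4); packaging uses 44 of 44 (binding); pick-and-place uses 90 of 90 (binding).
Slack constraints have shadow price 0 (complementary slackness).
Dual feasibility on the basic columns requires 1·y_packaging + 6·y_pick-and-place = 43, 5·y_packaging + 1·y_pick-and-place = 41.
This yields shadow prices y_packaging = 7, y_pick-and-place = 6.
Shadow price of packaging = 7.

7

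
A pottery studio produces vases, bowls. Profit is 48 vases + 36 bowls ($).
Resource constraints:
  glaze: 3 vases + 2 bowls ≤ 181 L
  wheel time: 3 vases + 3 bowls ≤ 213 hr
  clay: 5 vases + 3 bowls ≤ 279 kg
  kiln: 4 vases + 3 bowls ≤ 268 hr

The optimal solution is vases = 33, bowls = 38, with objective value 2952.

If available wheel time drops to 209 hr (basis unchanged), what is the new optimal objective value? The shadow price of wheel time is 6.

Δb = -4, so new z* = 2952 + (6)·(-4) = 2952 − 24 = 2928.

2928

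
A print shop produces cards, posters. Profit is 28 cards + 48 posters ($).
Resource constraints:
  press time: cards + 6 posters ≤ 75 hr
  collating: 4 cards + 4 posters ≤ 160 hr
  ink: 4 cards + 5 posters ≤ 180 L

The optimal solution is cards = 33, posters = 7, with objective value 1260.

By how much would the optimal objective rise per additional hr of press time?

4

At the optimum: press time uses 75 of 75 (binding); collating uses 160 of 160 (binding); ink uses 167 of 180 (slack = 13).
By complementary slackness, y = 0 for the non-binding constraint.
The binding rows give the dual system: 1·y_press time + 4·y_collating = 28 and 6·y_press time + 4·y_collating = 48.
→ y_press time = 4 and y_collating = 6.
Shadow price of press time = 4.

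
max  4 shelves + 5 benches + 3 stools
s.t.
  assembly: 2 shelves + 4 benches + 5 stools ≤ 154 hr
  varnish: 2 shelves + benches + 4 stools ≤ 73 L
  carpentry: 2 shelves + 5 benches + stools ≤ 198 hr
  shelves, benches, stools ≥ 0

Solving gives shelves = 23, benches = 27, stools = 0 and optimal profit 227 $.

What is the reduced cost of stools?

-6

Check each constraint at x*: assembly 154/154 (tight); varnish 73/73 (tight); carpentry 181/198 (slack 17).
Slack constraints have shadow price 0 (complementary slackness).
From A_Bᵀ y = c: 2·y_assembly + 2·y_varnish = 4; 4·y_assembly + 1·y_varnish = 5.
→ y_assembly = 1 and y_varnish = 1.
Reduced cost of stools: c₃ − yᵀa₃ = 3 − (1·5 + 1·4) = 3 − 9 = -6.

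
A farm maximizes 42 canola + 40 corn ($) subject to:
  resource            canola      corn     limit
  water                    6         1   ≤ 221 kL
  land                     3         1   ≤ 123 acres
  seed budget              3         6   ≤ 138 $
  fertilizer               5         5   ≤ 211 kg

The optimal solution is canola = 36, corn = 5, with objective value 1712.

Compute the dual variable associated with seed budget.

6

Check each constraint at x*: water 221/221 (tight); land 113/123 (slack 10); seed budget 138/138 (tight); fertilizer 205/211 (slack 6).
Since land, fertilizer are not tight, their duals are 0.
Dual feasibility on the basic columns requires 6·y_water + 3·y_seed budget = 42, 1·y_water + 6·y_seed budget = 40.
→ y_water = 4 and y_seed budget = 6.
Shadow price of seed budget = 6.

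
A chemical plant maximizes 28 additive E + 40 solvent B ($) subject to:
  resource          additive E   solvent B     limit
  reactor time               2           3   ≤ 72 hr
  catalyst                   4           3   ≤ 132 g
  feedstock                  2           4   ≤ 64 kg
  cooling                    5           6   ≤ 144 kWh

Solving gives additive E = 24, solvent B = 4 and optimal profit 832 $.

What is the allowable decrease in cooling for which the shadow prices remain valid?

Binding constraints: feedstock, cooling. The basis is B = [[2,4],[5,6]] with det -8.
Per unit decrease in cooling, x* moves by d = (-0.5, 0.25).
The basis stays optimal until additive E reaches 0; allowable decrease = 48 kWh.

48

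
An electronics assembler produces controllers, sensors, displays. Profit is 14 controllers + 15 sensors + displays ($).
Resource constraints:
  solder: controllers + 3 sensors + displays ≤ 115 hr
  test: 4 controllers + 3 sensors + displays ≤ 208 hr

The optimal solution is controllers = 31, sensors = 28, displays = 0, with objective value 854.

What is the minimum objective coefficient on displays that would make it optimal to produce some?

5

Both solder and test are binding at x*.
Dual feasibility on the basic columns requires 1·y_solder + 4·y_test = 14, 3·y_solder + 3·y_test = 15.
→ y_solder = 2 and y_test = 3.
displays enters the basis when its profit ≥ yᵀa₃ = 2·1 + 3·1 = 5.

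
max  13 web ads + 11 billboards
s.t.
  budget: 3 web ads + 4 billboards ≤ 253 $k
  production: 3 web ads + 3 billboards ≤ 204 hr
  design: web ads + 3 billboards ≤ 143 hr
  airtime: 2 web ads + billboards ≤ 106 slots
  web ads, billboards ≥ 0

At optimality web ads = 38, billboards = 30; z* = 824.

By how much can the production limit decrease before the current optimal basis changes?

Binding constraints: production, airtime. The basis is B = [[3,3],[2,1]] with det -3.
Per unit decrease in production, x* moves by d = (0.3333, -0.6667).
The basis stays optimal until billboards reaches 0; allowable decrease = 45 hr.

45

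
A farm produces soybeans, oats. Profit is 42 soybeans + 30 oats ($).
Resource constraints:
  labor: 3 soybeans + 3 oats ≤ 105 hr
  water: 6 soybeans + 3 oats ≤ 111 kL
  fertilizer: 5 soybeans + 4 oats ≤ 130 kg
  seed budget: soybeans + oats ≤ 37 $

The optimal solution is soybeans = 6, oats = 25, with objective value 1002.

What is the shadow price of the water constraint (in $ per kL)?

2

At the optimum: labor uses 93 of 105 (slack = 12); water uses 111 of 111 (binding); fertilizer uses 130 of 130 (binding); seed budget uses 31 of 37 (slack = 6).
Since labor, seed budget are not tight, their duals are 0.
The binding rows give the dual system: 6·y_water + 5·y_fertilizer = 42 and 3·y_water + 4·y_fertilizer = 30.
This yields shadow prices y_water = 2, y_fertilizer = 6.
Shadow price of water = 2.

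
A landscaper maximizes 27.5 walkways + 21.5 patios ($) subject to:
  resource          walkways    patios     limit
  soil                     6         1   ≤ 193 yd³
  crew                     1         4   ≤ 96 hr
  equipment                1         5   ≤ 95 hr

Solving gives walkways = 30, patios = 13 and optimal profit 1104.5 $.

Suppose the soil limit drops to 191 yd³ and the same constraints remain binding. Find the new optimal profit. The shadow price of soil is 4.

1096.5

Δb = -2, so new z* = 1104.5 + (4)·(-2) = 1104.5 − 8 = 1096.5.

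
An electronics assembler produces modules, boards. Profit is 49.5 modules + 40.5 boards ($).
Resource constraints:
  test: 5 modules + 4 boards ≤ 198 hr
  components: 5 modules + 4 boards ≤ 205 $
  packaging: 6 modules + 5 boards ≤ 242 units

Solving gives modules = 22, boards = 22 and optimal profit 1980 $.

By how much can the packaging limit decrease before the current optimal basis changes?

4.4

Binding constraints: test, packaging. The basis is B = [[5,4],[6,5]] with det 1.
Per unit decrease in packaging, x* moves by d = (4, -5).
The basis stays optimal until boards reaches 0; allowable decrease = 4.4 units.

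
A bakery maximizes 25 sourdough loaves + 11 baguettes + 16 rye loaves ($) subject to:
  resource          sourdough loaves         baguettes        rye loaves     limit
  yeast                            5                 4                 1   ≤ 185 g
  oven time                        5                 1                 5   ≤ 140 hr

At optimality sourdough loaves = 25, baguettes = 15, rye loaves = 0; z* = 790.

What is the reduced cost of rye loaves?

Both yeast and oven time are binding at x*.
Dual feasibility on the basic columns requires 5·y_yeast + 5·y_oven time = 25, 4·y_yeast + 1·y_oven time = 11.
→ y_yeast = 2 and y_oven time = 3.
Reduced cost of rye loaves: c₃ − yᵀa₃ = 16 − (2·1 + 3·5) = 16 − 17 = -1.

-1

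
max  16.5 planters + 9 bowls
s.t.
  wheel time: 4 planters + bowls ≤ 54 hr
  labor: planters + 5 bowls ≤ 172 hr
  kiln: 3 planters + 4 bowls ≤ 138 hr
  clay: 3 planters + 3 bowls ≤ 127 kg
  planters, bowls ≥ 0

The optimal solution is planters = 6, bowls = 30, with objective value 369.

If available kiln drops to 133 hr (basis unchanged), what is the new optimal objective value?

361.5

Binding: wheel time and kiln. Non-binding: labor (16 unused), clay (19 unused).
Since labor, clay are not tight, their duals are 0.
The binding rows give the dual system: 4·y_wheel time + 3·y_kiln = 16.5 and 1·y_wheel time + 4·y_kiln = 9.
Solving: y_wheel time = 3, y_kiln = 1.5.
Δz = y_kiln·Δb = 1.5 × (-5) = -7.5, so new z* = 369 − 7.5 = 361.5.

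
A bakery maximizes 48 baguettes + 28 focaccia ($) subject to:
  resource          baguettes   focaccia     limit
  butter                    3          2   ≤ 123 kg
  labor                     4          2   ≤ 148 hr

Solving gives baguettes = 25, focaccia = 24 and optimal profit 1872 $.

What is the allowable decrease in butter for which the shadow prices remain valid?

12

Binding constraints: butter, labor. The basis is B = [[3,2],[4,2]] with det -2.
Per unit decrease in butter, x* moves by d = (1, -2).
The basis stays optimal until focaccia reaches 0; allowable decrease = 12 kg.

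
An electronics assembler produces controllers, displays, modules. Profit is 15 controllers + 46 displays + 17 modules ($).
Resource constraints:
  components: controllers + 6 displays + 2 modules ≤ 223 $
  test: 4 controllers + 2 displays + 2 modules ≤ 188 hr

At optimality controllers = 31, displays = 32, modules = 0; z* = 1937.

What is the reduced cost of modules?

At the optimum: components uses 223 of 223 (binding); test uses 188 of 188 (binding).
The binding rows give the dual system: 1·y_components + 4·y_test = 15 and 6·y_components + 2·y_test = 46.
→ y_components = 7 and y_test = 2.
Reduced cost of modules: c₃ − yᵀa₃ = 17 − (7·2 + 2·2) = 17 − 18 = -1.

-1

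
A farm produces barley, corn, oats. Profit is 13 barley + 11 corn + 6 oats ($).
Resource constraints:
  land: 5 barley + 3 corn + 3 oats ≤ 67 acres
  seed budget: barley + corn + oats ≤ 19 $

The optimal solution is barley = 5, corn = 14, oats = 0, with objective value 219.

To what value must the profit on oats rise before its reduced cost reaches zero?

Check each constraint at x*: land 67/67 (tight); seed budget 19/19 (tight).
Dual feasibility on the basic columns requires 5·y_land + 1·y_seed budget = 13, 3·y_land + 1·y_seed budget = 11.
→ y_land = 1 and y_seed budget = 8.
oats enters the basis when its profit ≥ yᵀa₃ = 1·3 + 8·1 = 11.

11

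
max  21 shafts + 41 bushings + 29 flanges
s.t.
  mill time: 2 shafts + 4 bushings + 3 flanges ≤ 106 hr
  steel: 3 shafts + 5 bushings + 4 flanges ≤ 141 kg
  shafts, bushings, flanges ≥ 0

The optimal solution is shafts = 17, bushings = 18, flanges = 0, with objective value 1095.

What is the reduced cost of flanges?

Both mill time and steel are binding at x*.
Dual feasibility on the basic columns requires 2·y_mill time + 3·y_steel = 21, 4·y_mill time + 5·y_steel = 41.
Solving: y_mill time = 9, y_steel = 1.
Reduced cost of flanges: c₃ − yᵀa₃ = 29 − (9·3 + 1·4) = 29 − 31 = -2.

-2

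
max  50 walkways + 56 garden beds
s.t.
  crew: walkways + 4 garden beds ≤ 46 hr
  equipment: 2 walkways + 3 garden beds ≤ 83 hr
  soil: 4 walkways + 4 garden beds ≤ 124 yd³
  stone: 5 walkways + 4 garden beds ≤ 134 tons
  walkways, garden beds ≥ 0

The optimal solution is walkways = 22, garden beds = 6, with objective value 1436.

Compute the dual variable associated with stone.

Check each constraint at x*: crew 46/46 (tight); equipment 62/83 (slack 21); soil 112/124 (slack 12); stone 134/134 (tight).
By complementary slackness, y = 0 for the non-binding constraints.
The binding rows give the dual system: 1·y_crew + 5·y_stone = 50 and 4·y_crew + 4·y_stone = 56.
Solving: y_crew = 5, y_stone = 9.
Shadow price of stone = 9.

9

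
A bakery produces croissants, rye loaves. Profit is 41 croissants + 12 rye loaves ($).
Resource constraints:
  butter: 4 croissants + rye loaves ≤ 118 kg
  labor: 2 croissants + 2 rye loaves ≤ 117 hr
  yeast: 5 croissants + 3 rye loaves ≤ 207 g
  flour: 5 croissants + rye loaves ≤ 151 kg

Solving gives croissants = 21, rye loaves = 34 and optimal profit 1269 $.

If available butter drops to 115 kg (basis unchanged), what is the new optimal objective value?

1242

Check each constraint at x*: butter 118/118 (tight); labor 110/117 (slack 7); yeast 207/207 (tight); flour 139/151 (slack 12).
By complementary slackness, y = 0 for the non-binding constraints.
The binding rows give the dual system: 4·y_butter + 5·y_yeast = 41 and 1·y_butter + 3·y_yeast = 12.
→ y_butter = 9 and y_yeast = 1.
Δz = y_butter·Δb = 9 × (-3) = -27, so new z* = 1269 − 27 = 1242.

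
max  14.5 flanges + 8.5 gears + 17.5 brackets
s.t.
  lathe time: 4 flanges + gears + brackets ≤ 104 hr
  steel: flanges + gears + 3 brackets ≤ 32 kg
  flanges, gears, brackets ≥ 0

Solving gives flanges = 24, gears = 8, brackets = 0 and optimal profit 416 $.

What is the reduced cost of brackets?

Check each constraint at x*: lathe time 104/104 (tight); steel 32/32 (tight).
From A_Bᵀ y = c: 4·y_lathe time + 1·y_steel = 14.5; 1·y_lathe time + 1·y_steel = 8.5.
→ y_lathe time = 2 and y_steel = 6.5.
Reduced cost of brackets: c₃ − yᵀa₃ = 17.5 − (2·1 + 6.5·3) = 17.5 − 21.5 = -4.

-4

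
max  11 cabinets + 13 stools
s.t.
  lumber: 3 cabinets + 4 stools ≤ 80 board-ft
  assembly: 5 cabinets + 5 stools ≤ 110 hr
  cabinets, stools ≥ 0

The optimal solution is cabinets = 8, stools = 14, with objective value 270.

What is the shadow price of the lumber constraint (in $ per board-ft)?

2

Both lumber and assembly are binding at x*.
The binding rows give the dual system: 3·y_lumber + 5·y_assembly = 11 and 4·y_lumber + 5·y_assembly = 13.
This yields shadow prices y_lumber = 2, y_assembly = 1.
Shadow price of lumber = 2.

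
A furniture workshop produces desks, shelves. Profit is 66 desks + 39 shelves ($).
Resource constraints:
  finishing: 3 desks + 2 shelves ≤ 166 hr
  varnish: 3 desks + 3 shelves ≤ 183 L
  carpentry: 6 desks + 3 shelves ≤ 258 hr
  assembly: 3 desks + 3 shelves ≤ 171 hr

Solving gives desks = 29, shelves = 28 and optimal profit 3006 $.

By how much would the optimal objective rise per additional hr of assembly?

Check each constraint at x*: finishing 143/166 (slack 23); varnish 171/183 (slack 12); carpentry 258/258 (tight); assembly 171/171 (tight).
Slack constraints have shadow price 0 (complementary slackness).
Dual feasibility on the basic columns requires 6·y_carpentry + 3·y_assembly = 66, 3·y_carpentry + 3·y_assembly = 39.
Solving: y_carpentry = 9, y_assembly = 4.
Shadow price of assembly = 4.

4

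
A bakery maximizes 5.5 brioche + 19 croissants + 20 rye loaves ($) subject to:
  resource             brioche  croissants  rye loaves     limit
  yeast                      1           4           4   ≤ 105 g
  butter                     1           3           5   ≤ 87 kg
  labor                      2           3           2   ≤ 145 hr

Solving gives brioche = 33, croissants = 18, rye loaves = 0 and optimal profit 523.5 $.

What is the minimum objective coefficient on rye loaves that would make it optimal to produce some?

At the optimum: yeast uses 105 of 105 (binding); butter uses 87 of 87 (binding); labor uses 120 of 145 (slack = 25).
Since labor is not tight, its dual is 0.
From A_Bᵀ y = c: 1·y_yeast + 1·y_butter = 5.5; 4·y_yeast + 3·y_butter = 19.
→ y_yeast = 2.5 and y_butter = 3.
rye loaves enters the basis when its profit ≥ yᵀa₃ = 2.5·4 + 3·5 = 25.

25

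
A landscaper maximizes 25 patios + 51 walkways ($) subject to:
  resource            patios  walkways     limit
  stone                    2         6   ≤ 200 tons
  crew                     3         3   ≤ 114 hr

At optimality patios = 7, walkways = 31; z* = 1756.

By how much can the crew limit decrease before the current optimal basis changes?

Binding constraints: stone, crew. The basis is B = [[2,6],[3,3]] with det -12.
Per unit decrease in crew, x* moves by d = (-0.5, 0.1667).
The basis stays optimal until patios reaches 0; allowable decrease = 14 hr.

14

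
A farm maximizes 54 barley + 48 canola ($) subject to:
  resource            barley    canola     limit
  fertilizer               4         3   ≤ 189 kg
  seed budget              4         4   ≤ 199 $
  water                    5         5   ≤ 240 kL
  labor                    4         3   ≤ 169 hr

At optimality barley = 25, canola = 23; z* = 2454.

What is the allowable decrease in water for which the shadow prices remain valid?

28.75

Binding constraints: water, labor. The basis is B = [[5,5],[4,3]] with det -5.
Per unit decrease in water, x* moves by d = (0.6, -0.8).
The basis stays optimal until canola reaches 0; allowable decrease = 28.75 kL.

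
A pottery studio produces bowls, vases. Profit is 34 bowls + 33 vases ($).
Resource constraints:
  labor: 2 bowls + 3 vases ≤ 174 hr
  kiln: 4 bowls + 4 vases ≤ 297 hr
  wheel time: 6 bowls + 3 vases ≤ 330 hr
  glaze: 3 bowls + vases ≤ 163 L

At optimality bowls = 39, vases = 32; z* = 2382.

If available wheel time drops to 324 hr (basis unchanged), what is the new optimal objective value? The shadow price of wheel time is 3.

Δb = -6, so new z* = 2382 + (3)·(-6) = 2382 − 18 = 2364.

2364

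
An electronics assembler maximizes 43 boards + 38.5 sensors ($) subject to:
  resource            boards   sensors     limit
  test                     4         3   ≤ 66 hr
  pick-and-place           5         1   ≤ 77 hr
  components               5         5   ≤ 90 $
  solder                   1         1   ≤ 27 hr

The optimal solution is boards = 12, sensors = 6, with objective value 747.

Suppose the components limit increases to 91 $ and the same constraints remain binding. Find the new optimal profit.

Binding: test and components. Non-binding: pick-and-place (11 unused), solder (9 unused).
Slack constraints have shadow price 0 (complementary slackness).
The binding rows give the dual system: 4·y_test + 5·y_components = 43 and 3·y_test + 5·y_components = 38.5.
Solving: y_test = 4.5, y_components = 5.
Δz = y_components·Δb = 5 × (1) = 5, so new z* = 747 + 5 = 752.

752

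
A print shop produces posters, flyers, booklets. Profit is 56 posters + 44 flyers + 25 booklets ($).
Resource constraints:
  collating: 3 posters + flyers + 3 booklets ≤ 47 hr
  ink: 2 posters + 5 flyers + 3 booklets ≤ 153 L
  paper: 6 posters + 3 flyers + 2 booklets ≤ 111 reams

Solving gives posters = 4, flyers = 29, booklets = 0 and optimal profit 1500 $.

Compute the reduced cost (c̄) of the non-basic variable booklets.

Binding: ink and paper. Non-binding: collating (6 unused).
Slack constraints have shadow price 0 (complementary slackness).
The binding rows give the dual system: 2·y_ink + 6·y_paper = 56 and 5·y_ink + 3·y_paper = 44.
This yields shadow prices y_ink = 4, y_paper = 8.
Reduced cost of booklets: c₃ − yᵀa₃ = 25 − (4·3 + 8·2) = 25 − 28 = -3.

-3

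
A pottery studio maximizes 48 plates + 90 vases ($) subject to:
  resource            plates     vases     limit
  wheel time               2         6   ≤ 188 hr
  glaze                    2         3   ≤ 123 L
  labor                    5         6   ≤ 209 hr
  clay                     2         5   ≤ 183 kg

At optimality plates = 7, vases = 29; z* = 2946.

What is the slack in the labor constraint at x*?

labor used = 5·7 + 6·29 = 209; slack = 209 − 209 = 0.

0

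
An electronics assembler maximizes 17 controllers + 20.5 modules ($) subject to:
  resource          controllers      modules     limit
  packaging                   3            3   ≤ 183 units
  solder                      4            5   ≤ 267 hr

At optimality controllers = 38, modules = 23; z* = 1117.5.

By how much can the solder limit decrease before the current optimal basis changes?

Binding constraints: packaging, solder. The basis is B = [[3,3],[4,5]] with det 3.
Per unit decrease in solder, x* moves by d = (1, -1).
The basis stays optimal until modules reaches 0; allowable decrease = 23 hr.

23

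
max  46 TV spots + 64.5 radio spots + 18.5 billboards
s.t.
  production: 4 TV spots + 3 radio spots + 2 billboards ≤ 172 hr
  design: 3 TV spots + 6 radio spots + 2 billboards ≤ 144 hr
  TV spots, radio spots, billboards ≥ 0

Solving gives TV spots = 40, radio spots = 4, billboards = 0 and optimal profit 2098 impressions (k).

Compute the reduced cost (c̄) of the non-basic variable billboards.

-8.5

Both production and design are binding at x*.
The binding rows give the dual system: 4·y_production + 3·y_design = 46 and 3·y_production + 6·y_design = 64.5.
This yields shadow prices y_production = 5.5, y_design = 8.
Reduced cost of billboards: c₃ − yᵀa₃ = 18.5 − (5.5·2 + 8·2) = 18.5 − 27 = -8.5.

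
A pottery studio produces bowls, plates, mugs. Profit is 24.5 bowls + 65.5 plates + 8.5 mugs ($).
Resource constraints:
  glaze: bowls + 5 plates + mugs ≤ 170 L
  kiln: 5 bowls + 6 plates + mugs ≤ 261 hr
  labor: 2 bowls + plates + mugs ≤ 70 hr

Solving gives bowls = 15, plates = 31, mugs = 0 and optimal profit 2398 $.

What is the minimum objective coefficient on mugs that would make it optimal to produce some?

At the optimum: glaze uses 170 of 170 (binding); kiln uses 261 of 261 (binding); labor uses 61 of 70 (slack = 9).
Since labor is not tight, its dual is 0.
From A_Bᵀ y = c: 1·y_glaze + 5·y_kiln = 24.5; 5·y_glaze + 6·y_kiln = 65.5.
→ y_glaze = 9.5 and y_kiln = 3.
mugs enters the basis when its profit ≥ yᵀa₃ = 9.5·1 + 3·1 = 12.5.

12.5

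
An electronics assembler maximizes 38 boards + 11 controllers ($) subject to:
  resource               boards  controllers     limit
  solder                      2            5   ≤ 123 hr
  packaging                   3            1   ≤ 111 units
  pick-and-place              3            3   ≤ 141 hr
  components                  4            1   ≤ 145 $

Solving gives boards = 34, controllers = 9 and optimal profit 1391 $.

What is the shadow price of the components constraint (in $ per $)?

Binding: packaging and components. Non-binding: solder (10 unused), pick-and-place (12 unused).
Since solder, pick-and-place are not tight, their duals are 0.
From A_Bᵀ y = c: 3·y_packaging + 4·y_components = 38; 1·y_packaging + 1·y_components = 11.
This yields shadow prices y_packaging = 6, y_components = 5.
Shadow price of components = 5.

5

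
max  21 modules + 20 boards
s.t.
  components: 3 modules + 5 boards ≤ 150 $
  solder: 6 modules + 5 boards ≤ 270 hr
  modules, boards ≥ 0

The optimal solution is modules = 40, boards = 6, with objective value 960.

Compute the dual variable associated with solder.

At the optimum: components uses 150 of 150 (binding); solder uses 270 of 270 (binding).
From A_Bᵀ y = c: 3·y_components + 6·y_solder = 21; 5·y_components + 5·y_solder = 20.
→ y_components = 1 and y_solder = 3.
Shadow price of solder = 3.

3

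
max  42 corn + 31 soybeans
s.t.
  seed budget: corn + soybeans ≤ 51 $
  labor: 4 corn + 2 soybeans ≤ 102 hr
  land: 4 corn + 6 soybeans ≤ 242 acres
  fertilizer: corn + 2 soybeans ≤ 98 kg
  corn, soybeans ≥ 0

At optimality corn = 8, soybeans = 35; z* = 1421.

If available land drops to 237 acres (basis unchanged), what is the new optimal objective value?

1408.5

At the optimum: seed budget uses 43 of 51 (slack = 8); labor uses 102 of 102 (binding); land uses 242 of 242 (binding); fertilizer uses 78 of 98 (slack = 20).
Since seed budget, fertilizer are not tight, their duals are 0.
The binding rows give the dual system: 4·y_labor + 4·y_land = 42 and 2·y_labor + 6·y_land = 31.
Solving: y_labor = 8, y_land = 2.5.
Δz = y_land·Δb = 2.5 × (-5) = -12.5, so new z* = 1421 − 12.5 = 1408.5.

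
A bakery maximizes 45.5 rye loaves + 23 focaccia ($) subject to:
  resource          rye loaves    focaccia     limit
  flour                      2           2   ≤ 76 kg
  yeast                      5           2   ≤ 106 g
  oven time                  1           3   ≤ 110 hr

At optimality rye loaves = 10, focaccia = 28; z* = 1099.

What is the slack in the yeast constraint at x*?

0

yeast used = 5·10 + 2·28 = 106; slack = 106 − 106 = 0.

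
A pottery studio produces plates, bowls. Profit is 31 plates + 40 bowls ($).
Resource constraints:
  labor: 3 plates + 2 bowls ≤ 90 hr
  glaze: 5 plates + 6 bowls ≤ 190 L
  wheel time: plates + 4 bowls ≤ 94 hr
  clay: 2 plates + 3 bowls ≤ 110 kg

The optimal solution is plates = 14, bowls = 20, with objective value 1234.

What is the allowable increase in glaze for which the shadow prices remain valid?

Binding constraints: glaze, wheel time. The basis is B = [[5,6],[1,4]] with det 14.
Per unit increase in glaze, x* moves by d = (0.2857, -0.0714).
The basis stays optimal until labor becomes binding; allowable increase = 11.2 L.

11.2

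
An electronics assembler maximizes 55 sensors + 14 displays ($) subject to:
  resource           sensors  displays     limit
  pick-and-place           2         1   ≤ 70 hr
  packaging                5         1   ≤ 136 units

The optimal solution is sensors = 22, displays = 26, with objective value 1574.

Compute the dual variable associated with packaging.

Check each constraint at x*: pick-and-place 70/70 (tight); packaging 136/136 (tight).
Dual feasibility on the basic columns requires 2·y_pick-and-place + 5·y_packaging = 55, 1·y_pick-and-place + 1·y_packaging = 14.
This yields shadow prices y_pick-and-place = 5, y_packaging = 9.
Shadow price of packaging = 9.

9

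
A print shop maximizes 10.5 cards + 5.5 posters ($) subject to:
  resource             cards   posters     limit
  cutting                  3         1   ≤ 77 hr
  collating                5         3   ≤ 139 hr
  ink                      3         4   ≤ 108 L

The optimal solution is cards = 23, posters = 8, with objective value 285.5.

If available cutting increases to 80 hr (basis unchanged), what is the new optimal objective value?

At the optimum: cutting uses 77 of 77 (binding); collating uses 139 of 139 (binding); ink uses 101 of 108 (slack = 7).
By complementary slackness, y = 0 for the non-binding constraint.
From A_Bᵀ y = c: 3·y_cutting + 5·y_collating = 10.5; 1·y_cutting + 3·y_collating = 5.5.
This yields shadow prices y_cutting = 1, y_collating = 1.5.
Δz = y_cutting·Δb = 1 × (3) = 3, so new z* = 285.5 + 3 = 288.5.

288.5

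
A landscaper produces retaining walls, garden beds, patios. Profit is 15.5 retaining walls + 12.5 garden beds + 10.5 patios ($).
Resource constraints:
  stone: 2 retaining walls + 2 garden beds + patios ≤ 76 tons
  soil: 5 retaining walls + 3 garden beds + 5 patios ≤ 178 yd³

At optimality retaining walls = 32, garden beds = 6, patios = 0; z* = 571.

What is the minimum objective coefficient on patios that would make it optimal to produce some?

11.5

Both stone and soil are binding at x*.
The binding rows give the dual system: 2·y_stone + 5·y_soil = 15.5 and 2·y_stone + 3·y_soil = 12.5.
Solving: y_stone = 4, y_soil = 1.5.
patios enters the basis when its profit ≥ yᵀa₃ = 4·1 + 1.5·5 = 11.5.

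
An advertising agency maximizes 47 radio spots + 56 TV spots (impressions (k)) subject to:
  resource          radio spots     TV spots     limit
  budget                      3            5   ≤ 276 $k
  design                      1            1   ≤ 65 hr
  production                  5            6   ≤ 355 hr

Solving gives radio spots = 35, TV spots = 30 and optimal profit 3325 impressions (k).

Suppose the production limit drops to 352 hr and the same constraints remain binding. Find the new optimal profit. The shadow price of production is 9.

3298

Δb = -3, so new z* = 3325 + (9)·(-3) = 3325 − 27 = 3298.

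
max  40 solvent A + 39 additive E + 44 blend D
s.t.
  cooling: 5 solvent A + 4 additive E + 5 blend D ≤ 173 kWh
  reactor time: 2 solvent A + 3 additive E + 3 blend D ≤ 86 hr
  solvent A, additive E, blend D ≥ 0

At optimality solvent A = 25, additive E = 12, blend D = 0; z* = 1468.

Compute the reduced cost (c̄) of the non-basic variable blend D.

-1

At the optimum: cooling uses 173 of 173 (binding); reactor time uses 86 of 86 (binding).
The binding rows give the dual system: 5·y_cooling + 2·y_reactor time = 40 and 4·y_cooling + 3·y_reactor time = 39.
This yields shadow prices y_cooling = 6, y_reactor time = 5.
Reduced cost of blend D: c₃ − yᵀa₃ = 44 − (6·5 + 5·3) = 44 − 45 = -1.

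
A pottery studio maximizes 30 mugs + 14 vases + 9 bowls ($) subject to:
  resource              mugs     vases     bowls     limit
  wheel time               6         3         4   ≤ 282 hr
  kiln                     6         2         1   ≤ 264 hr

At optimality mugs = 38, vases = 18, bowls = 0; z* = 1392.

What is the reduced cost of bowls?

-8

At the optimum: wheel time uses 282 of 282 (binding); kiln uses 264 of 264 (binding).
Dual feasibility on the basic columns requires 6·y_wheel time + 6·y_kiln = 30, 3·y_wheel time + 2·y_kiln = 14.
Solving: y_wheel time = 4, y_kiln = 1.
Reduced cost of bowls: c₃ − yᵀa₃ = 9 − (4·4 + 1·1) = 9 − 17 = -8.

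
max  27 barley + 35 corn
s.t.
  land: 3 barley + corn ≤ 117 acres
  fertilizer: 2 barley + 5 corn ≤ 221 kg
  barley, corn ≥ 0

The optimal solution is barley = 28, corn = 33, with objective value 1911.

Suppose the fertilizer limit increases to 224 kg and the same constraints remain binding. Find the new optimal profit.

At the optimum: land uses 117 of 117 (binding); fertilizer uses 221 of 221 (binding).
The binding rows give the dual system: 3·y_land + 2·y_fertilizer = 27 and 1·y_land + 5·y_fertilizer = 35.
→ y_land = 5 and y_fertilizer = 6.
Δz = y_fertilizer·Δb = 6 × (3) = 18, so new z* = 1911 + 18 = 1929.

1929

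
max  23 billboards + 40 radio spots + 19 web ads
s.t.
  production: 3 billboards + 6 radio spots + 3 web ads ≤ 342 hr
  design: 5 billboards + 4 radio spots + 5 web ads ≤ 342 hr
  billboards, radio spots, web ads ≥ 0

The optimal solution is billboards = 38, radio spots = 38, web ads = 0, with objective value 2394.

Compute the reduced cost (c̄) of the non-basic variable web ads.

-4

Both production and design are binding at x*.
The binding rows give the dual system: 3·y_production + 5·y_design = 23 and 6·y_production + 4·y_design = 40.
→ y_production = 6 and y_design = 1.
Reduced cost of web ads: c₃ − yᵀa₃ = 19 − (6·3 + 1·5) = 19 − 23 = -4.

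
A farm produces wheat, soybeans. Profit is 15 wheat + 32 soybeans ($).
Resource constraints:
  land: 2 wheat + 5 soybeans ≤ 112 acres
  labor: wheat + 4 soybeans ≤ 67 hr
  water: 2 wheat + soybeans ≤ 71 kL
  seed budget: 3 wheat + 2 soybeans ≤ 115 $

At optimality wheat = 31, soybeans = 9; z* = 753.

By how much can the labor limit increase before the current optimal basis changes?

Binding constraints: labor, water. The basis is B = [[1,4],[2,1]] with det -7.
Per unit increase in labor, x* moves by d = (-0.1429, 0.2857).
The basis stays optimal until land becomes binding; allowable increase = 4.375 hr.

4.375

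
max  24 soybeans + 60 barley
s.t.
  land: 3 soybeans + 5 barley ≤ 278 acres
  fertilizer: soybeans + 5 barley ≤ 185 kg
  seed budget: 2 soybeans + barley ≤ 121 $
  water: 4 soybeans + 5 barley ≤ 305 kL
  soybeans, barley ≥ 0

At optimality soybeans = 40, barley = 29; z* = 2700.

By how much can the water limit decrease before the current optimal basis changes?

Binding constraints: fertilizer, water. The basis is B = [[1,5],[4,5]] with det -15.
Per unit decrease in water, x* moves by d = (-0.3333, 0.0667).
The basis stays optimal until soybeans reaches 0; allowable decrease = 120 kL.

120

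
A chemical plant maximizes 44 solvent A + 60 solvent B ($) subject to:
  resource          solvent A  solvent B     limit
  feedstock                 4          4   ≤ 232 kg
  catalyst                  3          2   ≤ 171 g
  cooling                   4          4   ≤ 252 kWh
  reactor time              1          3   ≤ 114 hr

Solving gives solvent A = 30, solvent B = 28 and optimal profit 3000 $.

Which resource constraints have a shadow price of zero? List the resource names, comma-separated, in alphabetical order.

catalyst, cooling

feedstock: 232/232 (binding)
catalyst: 146/171 (slack 25)
cooling: 232/252 (slack 20)
reactor time: 114/114 (binding)
By complementary slackness, a constraint with positive slack has shadow price 0 → catalyst, cooling.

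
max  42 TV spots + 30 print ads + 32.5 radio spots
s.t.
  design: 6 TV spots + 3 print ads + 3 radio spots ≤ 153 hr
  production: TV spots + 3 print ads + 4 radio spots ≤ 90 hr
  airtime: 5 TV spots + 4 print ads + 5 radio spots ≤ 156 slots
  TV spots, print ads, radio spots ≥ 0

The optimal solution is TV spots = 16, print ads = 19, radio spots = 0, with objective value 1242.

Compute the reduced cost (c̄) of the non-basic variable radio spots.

At the optimum: design uses 153 of 153 (binding); production uses 73 of 90 (slack = 17); airtime uses 156 of 156 (binding).
Since production is not tight, its dual is 0.
From A_Bᵀ y = c: 6·y_design + 5·y_airtime = 42; 3·y_design + 4·y_airtime = 30.
Solving: y_design = 2, y_airtime = 6.
Reduced cost of radio spots: c₃ − yᵀa₃ = 32.5 − (2·3 + 6·5) = 32.5 − 36 = -3.5.

-3.5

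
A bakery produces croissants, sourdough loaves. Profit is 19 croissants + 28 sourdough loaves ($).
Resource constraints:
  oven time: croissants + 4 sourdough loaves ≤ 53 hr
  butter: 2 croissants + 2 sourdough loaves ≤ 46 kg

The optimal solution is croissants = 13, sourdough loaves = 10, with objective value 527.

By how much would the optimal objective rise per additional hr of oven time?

At the optimum: oven time uses 53 of 53 (binding); butter uses 46 of 46 (binding).
The binding rows give the dual system: 1·y_oven time + 2·y_butter = 19 and 4·y_oven time + 2·y_butter = 28.
Solving: y_oven time = 3, y_butter = 8.
Shadow price of oven time = 3.

3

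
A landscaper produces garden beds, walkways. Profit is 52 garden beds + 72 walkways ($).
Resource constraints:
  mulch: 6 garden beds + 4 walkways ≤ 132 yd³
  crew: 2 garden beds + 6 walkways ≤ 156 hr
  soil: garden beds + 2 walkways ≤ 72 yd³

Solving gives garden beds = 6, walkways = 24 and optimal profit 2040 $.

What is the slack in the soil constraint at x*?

soil used = 1·6 + 2·24 = 54; slack = 72 − 54 = 18.

18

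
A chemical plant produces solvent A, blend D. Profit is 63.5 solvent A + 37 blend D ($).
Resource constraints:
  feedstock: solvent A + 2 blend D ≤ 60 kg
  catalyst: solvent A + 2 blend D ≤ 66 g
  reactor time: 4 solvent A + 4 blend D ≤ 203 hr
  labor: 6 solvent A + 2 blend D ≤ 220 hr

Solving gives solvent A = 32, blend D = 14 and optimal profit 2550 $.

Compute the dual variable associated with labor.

Binding: feedstock and labor. Non-binding: catalyst (6 unused), reactor time (19 unused).
By complementary slackness, y = 0 for the non-binding constraints.
From A_Bᵀ y = c: 1·y_feedstock + 6·y_labor = 63.5; 2·y_feedstock + 2·y_labor = 37.
→ y_feedstock = 9.5 and y_labor = 9.
Shadow price of labor = 9.

9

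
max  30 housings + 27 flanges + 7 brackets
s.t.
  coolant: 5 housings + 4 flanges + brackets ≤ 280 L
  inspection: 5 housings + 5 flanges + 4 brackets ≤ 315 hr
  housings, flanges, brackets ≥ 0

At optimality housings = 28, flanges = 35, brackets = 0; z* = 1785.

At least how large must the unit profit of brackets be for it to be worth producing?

Both coolant and inspection are binding at x*.
From A_Bᵀ y = c: 5·y_coolant + 5·y_inspection = 30; 4·y_coolant + 5·y_inspection = 27.
Solving: y_coolant = 3, y_inspection = 3.
brackets enters the basis when its profit ≥ yᵀa₃ = 3·1 + 3·4 = 15.

15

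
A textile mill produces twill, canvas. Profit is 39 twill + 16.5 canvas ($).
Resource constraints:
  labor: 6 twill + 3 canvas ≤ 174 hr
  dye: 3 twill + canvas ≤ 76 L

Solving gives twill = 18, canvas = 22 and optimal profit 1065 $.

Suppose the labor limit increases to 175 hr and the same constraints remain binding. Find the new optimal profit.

1068.5

Check each constraint at x*: labor 174/174 (tight); dye 76/76 (tight).
Dual feasibility on the basic columns requires 6·y_labor + 3·y_dye = 39, 3·y_labor + 1·y_dye = 16.5.
Solving: y_labor = 3.5, y_dye = 6.
Δz = y_labor·Δb = 3.5 × (1) = 3.5, so new z* = 1065 + 3.5 = 1068.5.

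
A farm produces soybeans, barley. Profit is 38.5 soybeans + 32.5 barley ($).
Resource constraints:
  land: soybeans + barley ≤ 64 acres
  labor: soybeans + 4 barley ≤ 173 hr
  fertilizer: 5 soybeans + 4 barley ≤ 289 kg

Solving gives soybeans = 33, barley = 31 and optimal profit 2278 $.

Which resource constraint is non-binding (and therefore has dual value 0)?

land: 64/64 (binding)
labor: 157/173 (slack 16)
fertilizer: 289/289 (binding)
By complementary slackness, a constraint with positive slack has shadow price 0 → labor.

labor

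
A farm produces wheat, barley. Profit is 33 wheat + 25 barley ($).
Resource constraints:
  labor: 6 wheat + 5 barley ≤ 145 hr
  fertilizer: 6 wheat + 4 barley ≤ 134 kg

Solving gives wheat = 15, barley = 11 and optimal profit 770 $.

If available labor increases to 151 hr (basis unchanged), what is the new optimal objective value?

At the optimum: labor uses 145 of 145 (binding); fertilizer uses 134 of 134 (binding).
The binding rows give the dual system: 6·y_labor + 6·y_fertilizer = 33 and 5·y_labor + 4·y_fertilizer = 25.
Solving: y_labor = 3, y_fertilizer = 2.5.
Δz = y_labor·Δb = 3 × (6) = 18, so new z* = 770 + 18 = 788.

788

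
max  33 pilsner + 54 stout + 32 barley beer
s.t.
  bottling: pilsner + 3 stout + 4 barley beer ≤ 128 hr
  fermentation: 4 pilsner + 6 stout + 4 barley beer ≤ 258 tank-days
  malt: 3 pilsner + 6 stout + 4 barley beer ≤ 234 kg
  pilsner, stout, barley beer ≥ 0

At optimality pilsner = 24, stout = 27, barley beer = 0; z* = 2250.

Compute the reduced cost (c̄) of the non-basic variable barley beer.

At the optimum: bottling uses 105 of 128 (slack = 23); fermentation uses 258 of 258 (binding); malt uses 234 of 234 (binding).
By complementary slackness, y = 0 for the non-binding constraint.
Dual feasibility on the basic columns requires 4·y_fermentation + 3·y_malt = 33, 6·y_fermentation + 6·y_malt = 54.
→ y_fermentation = 6 and y_malt = 3.
Reduced cost of barley beer: c₃ − yᵀa₃ = 32 − (6·4 + 3·4) = 32 − 36 = -4.

-4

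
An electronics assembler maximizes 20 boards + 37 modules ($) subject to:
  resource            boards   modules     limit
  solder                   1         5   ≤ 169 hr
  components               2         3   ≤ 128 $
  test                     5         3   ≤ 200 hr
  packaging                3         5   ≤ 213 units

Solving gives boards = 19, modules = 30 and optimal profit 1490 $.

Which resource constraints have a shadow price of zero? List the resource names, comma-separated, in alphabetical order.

packaging, test

solder: 169/169 (binding)
components: 128/128 (binding)
test: 185/200 (slack 15)
packaging: 207/213 (slack 6)
By complementary slackness, a constraint with positive slack has shadow price 0 → packaging, test.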